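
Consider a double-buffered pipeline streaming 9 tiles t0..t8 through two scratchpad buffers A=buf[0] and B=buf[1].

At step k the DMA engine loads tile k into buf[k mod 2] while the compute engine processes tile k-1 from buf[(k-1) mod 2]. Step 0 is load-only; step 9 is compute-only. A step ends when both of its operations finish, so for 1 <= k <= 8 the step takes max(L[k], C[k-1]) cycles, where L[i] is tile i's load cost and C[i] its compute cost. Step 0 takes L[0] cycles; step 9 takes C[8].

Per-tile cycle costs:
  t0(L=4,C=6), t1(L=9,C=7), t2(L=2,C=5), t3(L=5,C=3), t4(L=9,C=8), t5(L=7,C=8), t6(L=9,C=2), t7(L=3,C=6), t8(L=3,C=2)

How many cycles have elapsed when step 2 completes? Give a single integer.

end_cycle[2] = 20

  0. 4=4c; end=4; A:t0 B:-
  1. max(9,6)=9c; end=13; A:t0 B:t1
  2. max(2,7)=7c; end=20; A:t2 B:t1
  3. max(5,5)=5c; end=25; A:t2 B:t3
  4. max(9,3)=9c; end=34; A:t4 B:t3
  5. max(7,8)=8c; end=42; A:t4 B:t5
  6. max(9,8)=9c; end=51; A:t6 B:t5
  7. max(3,2)=3c; end=54; A:t6 B:t7
  8. max(3,6)=6c; end=60; A:t8 B:t7
  9. 2=2c; end=62; A:t8 B:t7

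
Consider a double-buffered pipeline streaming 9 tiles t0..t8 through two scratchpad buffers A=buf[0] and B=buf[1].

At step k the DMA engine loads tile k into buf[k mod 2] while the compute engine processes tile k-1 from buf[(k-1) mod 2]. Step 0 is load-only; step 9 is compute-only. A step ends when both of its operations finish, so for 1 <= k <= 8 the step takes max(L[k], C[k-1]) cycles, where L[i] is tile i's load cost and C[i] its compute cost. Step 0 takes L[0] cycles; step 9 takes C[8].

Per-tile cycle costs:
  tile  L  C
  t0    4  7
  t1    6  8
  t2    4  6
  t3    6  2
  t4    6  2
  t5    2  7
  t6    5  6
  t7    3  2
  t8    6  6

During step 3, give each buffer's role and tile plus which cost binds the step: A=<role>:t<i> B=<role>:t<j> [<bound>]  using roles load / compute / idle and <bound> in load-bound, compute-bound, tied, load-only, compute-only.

  0. 4=4c; end=4; A:t0 B:-
  1. max(6,7)=7c; end=11; A:t0 B:t1
  2. max(4,8)=8c; end=19; A:t2 B:t1
  3. max(6,6)=6c; end=25; A:t2 B:t3
  4. max(6,2)=6c; end=31; A:t4 B:t3
  5. max(2,2)=2c; end=33; A:t4 B:t5
  6. max(5,7)=7c; end=40; A:t6 B:t5
  7. max(3,6)=6c; end=46; A:t6 B:t7
  8. max(6,2)=6c; end=52; A:t8 B:t7
  9. 6=6c; end=58; A:t8 B:t7

step 3: A=compute:t2 B=load:t3 [tied]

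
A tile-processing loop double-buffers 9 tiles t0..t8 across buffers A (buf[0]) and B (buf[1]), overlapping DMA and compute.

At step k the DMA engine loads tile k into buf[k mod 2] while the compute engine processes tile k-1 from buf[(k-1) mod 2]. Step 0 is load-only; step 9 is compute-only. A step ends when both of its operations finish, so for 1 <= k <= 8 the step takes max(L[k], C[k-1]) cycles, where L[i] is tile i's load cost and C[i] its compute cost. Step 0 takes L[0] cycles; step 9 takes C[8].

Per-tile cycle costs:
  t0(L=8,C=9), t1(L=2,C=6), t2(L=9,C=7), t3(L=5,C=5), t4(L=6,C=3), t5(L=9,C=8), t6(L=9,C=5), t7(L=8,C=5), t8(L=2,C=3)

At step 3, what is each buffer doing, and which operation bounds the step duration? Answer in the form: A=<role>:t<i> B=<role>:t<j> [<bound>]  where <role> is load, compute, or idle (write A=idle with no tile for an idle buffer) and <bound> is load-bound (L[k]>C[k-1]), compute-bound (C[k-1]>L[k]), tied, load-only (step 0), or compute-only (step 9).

step 3: A=compute:t2 B=load:t3 [compute-bound]

  0. 8=8c; end=8; A:t0 B:-
  1. max(2,9)=9c; end=17; A:t0 B:t1
  2. max(9,6)=9c; end=26; A:t2 B:t1
  3. max(5,7)=7c; end=33; A:t2 B:t3
  4. max(6,5)=6c; end=39; A:t4 B:t3
  5. max(9,3)=9c; end=48; A:t4 B:t5
  6. max(9,8)=9c; end=57; A:t6 B:t5
  7. max(8,5)=8c; end=65; A:t6 B:t7
  8. max(2,5)=5c; end=70; A:t8 B:t7
  9. 3=3c; end=73; A:t8 B:t7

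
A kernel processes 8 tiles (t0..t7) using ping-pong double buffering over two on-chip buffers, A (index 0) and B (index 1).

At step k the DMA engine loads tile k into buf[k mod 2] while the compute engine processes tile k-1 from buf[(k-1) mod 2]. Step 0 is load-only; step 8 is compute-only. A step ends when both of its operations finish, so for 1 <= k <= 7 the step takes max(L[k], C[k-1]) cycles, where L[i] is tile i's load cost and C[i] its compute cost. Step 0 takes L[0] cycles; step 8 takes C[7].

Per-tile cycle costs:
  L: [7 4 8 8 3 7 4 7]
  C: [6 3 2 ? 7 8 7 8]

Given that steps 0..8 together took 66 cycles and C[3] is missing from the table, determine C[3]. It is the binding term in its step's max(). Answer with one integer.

step 0 → dur = L[0]=7 = 7
step 1 → dur = max(L[1]=4, C[0]=6) = 6
step 2 → dur = max(L[2]=8, C[1]=3) = 8
step 3 → dur = max(L[3]=8, C[2]=2) = 8
step 4 → dur = max(L[4]=3, C[3]=?) = C[3]  (unknown; binding)
step 5 → dur = max(L[5]=7, C[4]=7) = 7
step 6 → dur = max(L[6]=4, C[5]=8) = 8
step 7 → dur = max(L[7]=7, C[6]=7) = 7
step 8 → dur = C[7]=8 = 8
sum of known step durations = 59
dur[4] = total - known = 66 - 59 = 7
C[3] is the binding max in step 4, so C[3] = dur[4] = 7

C[3] = 7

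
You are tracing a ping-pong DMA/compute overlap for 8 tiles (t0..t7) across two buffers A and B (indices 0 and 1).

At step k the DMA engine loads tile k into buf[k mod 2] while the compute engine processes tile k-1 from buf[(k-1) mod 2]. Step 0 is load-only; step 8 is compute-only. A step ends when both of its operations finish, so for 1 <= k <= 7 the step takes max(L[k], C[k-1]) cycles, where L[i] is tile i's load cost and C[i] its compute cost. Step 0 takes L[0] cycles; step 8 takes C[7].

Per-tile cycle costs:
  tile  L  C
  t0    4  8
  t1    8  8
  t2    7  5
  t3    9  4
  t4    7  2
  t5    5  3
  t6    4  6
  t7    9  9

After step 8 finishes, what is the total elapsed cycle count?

end_cycle[8] = 63

k=0 load=t0/4c comp=- wait=4 total=4
k=1 load=t1/8c comp=t0/8c wait=8 total=12
k=2 load=t2/7c comp=t1/8c wait=8 total=20
k=3 load=t3/9c comp=t2/5c wait=9 total=29
k=4 load=t4/7c comp=t3/4c wait=7 total=36
k=5 load=t5/5c comp=t4/2c wait=5 total=41
k=6 load=t6/4c comp=t5/3c wait=4 total=45
k=7 load=t7/9c comp=t6/6c wait=9 total=54
k=8 load=- comp=t7/9c wait=9 total=63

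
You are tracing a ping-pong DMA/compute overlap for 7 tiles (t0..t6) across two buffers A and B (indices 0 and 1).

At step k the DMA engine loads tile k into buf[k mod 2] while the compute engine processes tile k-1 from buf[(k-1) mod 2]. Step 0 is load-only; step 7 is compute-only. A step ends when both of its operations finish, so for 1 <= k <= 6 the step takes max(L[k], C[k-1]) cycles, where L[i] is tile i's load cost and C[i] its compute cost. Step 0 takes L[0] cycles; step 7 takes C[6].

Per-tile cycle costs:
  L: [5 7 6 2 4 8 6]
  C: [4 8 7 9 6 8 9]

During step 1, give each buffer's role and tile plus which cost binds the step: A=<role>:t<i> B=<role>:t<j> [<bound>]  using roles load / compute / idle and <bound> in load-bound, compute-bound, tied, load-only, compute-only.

step 1: A=compute:t0 B=load:t1 [load-bound]

step 0: L[0]=5 → dur=5, Σ=5 | A=load:t0 B=idle [load-only]
step 1: L[1]=7 C[0]=4 → dur=7, Σ=12 | A=compute:t0 B=load:t1 [load-bound]
step 2: L[2]=6 C[1]=8 → dur=8, Σ=20 | A=load:t2 B=compute:t1 [compute-bound]
step 3: L[3]=2 C[2]=7 → dur=7, Σ=27 | A=compute:t2 B=load:t3 [compute-bound]
step 4: L[4]=4 C[3]=9 → dur=9, Σ=36 | A=load:t4 B=compute:t3 [compute-bound]
step 5: L[5]=8 C[4]=6 → dur=8, Σ=44 | A=compute:t4 B=load:t5 [load-bound]
step 6: L[6]=6 C[5]=8 → dur=8, Σ=52 | A=load:t6 B=compute:t5 [compute-bound]
step 7: C[6]=9 → dur=9, Σ=61 | A=compute:t6 B=idle [compute-only]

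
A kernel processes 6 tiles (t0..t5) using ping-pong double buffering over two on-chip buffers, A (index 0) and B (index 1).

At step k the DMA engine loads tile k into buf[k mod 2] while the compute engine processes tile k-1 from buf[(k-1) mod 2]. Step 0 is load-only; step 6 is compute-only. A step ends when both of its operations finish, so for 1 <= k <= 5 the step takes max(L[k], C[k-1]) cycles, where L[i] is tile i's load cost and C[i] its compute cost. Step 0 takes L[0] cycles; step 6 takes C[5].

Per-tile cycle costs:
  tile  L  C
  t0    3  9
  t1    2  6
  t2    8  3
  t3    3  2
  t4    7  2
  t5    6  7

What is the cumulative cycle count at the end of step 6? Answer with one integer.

end_cycle[6] = 43

  0. 3=3c; end=3; A:t0 B:-
  1. max(2,9)=9c; end=12; A:t0 B:t1
  2. max(8,6)=8c; end=20; A:t2 B:t1
  3. max(3,3)=3c; end=23; A:t2 B:t3
  4. max(7,2)=7c; end=30; A:t4 B:t3
  5. max(6,2)=6c; end=36; A:t4 B:t5
  6. 7=7c; end=43; A:t4 B:t5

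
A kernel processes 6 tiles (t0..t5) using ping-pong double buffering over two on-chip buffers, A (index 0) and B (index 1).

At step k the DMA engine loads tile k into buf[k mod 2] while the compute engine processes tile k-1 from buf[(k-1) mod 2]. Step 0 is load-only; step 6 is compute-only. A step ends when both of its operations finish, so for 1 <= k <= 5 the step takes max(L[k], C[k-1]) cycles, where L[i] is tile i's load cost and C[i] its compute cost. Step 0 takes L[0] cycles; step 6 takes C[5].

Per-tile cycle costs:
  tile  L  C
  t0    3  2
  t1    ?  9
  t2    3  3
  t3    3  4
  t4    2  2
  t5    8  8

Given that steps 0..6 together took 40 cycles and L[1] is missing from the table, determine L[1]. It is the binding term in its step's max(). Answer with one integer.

L[1] = 5

step 0 → dur = L[0]=3 = 3
step 1 → dur = max(L[1]=?, C[0]=2) = L[1]  (unknown; binding)
step 2 → dur = max(L[2]=3, C[1]=9) = 9
step 3 → dur = max(L[3]=3, C[2]=3) = 3
step 4 → dur = max(L[4]=2, C[3]=4) = 4
step 5 → dur = max(L[5]=8, C[4]=2) = 8
step 6 → dur = C[5]=8 = 8
sum of known step durations = 35
dur[1] = total - known = 40 - 35 = 5
L[1] is the binding max in step 1, so L[1] = dur[1] = 5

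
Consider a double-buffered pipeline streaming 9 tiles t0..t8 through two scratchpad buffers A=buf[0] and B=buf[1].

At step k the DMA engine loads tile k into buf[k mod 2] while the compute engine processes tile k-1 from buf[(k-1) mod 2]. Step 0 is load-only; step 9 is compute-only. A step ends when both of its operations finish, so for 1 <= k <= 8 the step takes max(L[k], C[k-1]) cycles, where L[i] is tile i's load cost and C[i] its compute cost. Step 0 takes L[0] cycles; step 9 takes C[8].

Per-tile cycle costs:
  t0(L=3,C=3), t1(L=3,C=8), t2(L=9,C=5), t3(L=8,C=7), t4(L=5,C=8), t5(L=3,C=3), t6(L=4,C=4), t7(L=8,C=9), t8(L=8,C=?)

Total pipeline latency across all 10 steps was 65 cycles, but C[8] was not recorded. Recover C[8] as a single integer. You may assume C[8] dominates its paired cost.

C[8] = 6

step 0 | dur = L[0]=3 = 3
step 1 | dur = max(L[1]=3, C[0]=3) = 3
step 2 | dur = max(L[2]=9, C[1]=8) = 9
step 3 | dur = max(L[3]=8, C[2]=5) = 8
step 4 | dur = max(L[4]=5, C[3]=7) = 7
step 5 | dur = max(L[5]=3, C[4]=8) = 8
step 6 | dur = max(L[6]=4, C[5]=3) = 4
step 7 | dur = max(L[7]=8, C[6]=4) = 8
step 8 | dur = max(L[8]=8, C[7]=9) = 9
step 9 | dur = C[8]=? = C[8]  (unknown; binding)
sum of known step durations = 59
dur[9] = total - known = 65 - 59 = 6
C[8] is the binding max in step 9, so C[8] = dur[9] = 6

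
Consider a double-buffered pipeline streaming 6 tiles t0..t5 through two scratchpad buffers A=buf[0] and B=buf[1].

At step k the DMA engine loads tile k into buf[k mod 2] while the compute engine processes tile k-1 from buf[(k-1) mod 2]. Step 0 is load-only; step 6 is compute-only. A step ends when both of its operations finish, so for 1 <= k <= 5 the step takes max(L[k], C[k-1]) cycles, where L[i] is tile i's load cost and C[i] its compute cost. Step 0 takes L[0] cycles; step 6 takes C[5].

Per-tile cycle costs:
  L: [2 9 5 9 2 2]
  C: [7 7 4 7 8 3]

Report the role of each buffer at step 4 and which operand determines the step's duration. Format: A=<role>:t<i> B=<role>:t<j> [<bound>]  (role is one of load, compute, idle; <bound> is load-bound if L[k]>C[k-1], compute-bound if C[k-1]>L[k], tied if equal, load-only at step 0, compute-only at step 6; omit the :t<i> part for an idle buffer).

step 4: A=load:t4 B=compute:t3 [compute-bound]

k=0 load=t0/2c comp=- wait=2 total=2
k=1 load=t1/9c comp=t0/7c wait=9 total=11
k=2 load=t2/5c comp=t1/7c wait=7 total=18
k=3 load=t3/9c comp=t2/4c wait=9 total=27
k=4 load=t4/2c comp=t3/7c wait=7 total=34
k=5 load=t5/2c comp=t4/8c wait=8 total=42
k=6 load=- comp=t5/3c wait=3 total=45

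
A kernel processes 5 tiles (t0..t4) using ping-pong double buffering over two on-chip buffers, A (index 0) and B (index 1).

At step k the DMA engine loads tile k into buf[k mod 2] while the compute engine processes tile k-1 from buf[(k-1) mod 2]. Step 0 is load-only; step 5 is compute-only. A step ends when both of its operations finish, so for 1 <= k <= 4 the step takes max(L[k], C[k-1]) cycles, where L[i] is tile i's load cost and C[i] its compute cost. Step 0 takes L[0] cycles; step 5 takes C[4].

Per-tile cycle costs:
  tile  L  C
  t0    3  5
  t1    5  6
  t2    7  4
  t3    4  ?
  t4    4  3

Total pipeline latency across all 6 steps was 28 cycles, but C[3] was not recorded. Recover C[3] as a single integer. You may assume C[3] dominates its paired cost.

step 0 | dur = L[0]=3 = 3
step 1 | dur = max(L[1]=5, C[0]=5) = 5
step 2 | dur = max(L[2]=7, C[1]=6) = 7
step 3 | dur = max(L[3]=4, C[2]=4) = 4
step 4 | dur = max(L[4]=4, C[3]=?) = C[3]  (unknown; binding)
step 5 | dur = C[4]=3 = 3
sum of known step durations = 22
dur[4] = total - known = 28 - 22 = 6
C[3] is the binding max in step 4, so C[3] = dur[4] = 6

C[3] = 6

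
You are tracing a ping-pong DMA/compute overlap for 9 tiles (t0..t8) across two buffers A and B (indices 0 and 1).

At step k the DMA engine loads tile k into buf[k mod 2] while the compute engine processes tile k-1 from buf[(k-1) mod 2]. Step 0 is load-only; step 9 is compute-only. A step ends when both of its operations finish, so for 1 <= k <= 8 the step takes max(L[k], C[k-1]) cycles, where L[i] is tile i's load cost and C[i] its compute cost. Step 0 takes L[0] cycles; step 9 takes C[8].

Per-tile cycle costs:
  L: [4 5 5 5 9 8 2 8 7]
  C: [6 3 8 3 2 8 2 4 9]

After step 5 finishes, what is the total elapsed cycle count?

  0. 4=4c; end=4; A:t0 B:-
  1. max(5,6)=6c; end=10; A:t0 B:t1
  2. max(5,3)=5c; end=15; A:t2 B:t1
  3. max(5,8)=8c; end=23; A:t2 B:t3
  4. max(9,3)=9c; end=32; A:t4 B:t3
  5. max(8,2)=8c; end=40; A:t4 B:t5
  6. max(2,8)=8c; end=48; A:t6 B:t5
  7. max(8,2)=8c; end=56; A:t6 B:t7
  8. max(7,4)=7c; end=63; A:t8 B:t7
  9. 9=9c; end=72; A:t8 B:t7

end_cycle[5] = 40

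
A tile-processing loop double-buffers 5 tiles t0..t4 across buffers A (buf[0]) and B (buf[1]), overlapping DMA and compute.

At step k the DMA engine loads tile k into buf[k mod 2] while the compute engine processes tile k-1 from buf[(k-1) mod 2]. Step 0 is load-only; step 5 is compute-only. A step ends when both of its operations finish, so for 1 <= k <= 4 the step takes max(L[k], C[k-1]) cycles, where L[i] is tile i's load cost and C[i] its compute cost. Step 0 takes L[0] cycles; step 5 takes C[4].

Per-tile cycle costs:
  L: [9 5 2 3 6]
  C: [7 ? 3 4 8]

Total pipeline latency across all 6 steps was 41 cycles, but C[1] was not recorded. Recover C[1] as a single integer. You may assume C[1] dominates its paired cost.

step 0: dur = L[0]=9 = 9
step 1: dur = max(L[1]=5, C[0]=7) = 7
step 2: dur = max(L[2]=2, C[1]=?) = C[1]  (unknown; binding)
step 3: dur = max(L[3]=3, C[2]=3) = 3
step 4: dur = max(L[4]=6, C[3]=4) = 6
step 5: dur = C[4]=8 = 8
sum of known step durations = 33
dur[2] = total - known = 41 - 33 = 8
C[1] is the binding max in step 2, so C[1] = dur[2] = 8

C[1] = 8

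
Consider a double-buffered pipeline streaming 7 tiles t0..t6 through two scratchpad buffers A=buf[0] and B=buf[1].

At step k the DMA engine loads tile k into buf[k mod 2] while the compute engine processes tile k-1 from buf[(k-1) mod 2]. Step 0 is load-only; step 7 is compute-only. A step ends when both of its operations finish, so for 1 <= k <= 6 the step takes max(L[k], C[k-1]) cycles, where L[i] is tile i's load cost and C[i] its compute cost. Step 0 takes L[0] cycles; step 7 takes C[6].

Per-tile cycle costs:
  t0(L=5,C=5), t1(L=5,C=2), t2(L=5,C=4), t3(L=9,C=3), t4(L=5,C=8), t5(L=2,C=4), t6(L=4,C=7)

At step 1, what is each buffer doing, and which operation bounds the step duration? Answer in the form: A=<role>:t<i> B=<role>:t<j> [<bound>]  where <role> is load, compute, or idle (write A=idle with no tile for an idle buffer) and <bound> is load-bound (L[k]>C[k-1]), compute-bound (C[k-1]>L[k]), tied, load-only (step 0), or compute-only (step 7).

step 0: L[0]=5 → dur=5, Σ=5 | A=load:t0 B=idle [load-only]
step 1: L[1]=5 C[0]=5 → dur=5, Σ=10 | A=compute:t0 B=load:t1 [tied]
step 2: L[2]=5 C[1]=2 → dur=5, Σ=15 | A=load:t2 B=compute:t1 [load-bound]
step 3: L[3]=9 C[2]=4 → dur=9, Σ=24 | A=compute:t2 B=load:t3 [load-bound]
step 4: L[4]=5 C[3]=3 → dur=5, Σ=29 | A=load:t4 B=compute:t3 [load-bound]
step 5: L[5]=2 C[4]=8 → dur=8, Σ=37 | A=compute:t4 B=load:t5 [compute-bound]
step 6: L[6]=4 C[5]=4 → dur=4, Σ=41 | A=load:t6 B=compute:t5 [tied]
step 7: C[6]=7 → dur=7, Σ=48 | A=compute:t6 B=idle [compute-only]

step 1: A=compute:t0 B=load:t1 [tied]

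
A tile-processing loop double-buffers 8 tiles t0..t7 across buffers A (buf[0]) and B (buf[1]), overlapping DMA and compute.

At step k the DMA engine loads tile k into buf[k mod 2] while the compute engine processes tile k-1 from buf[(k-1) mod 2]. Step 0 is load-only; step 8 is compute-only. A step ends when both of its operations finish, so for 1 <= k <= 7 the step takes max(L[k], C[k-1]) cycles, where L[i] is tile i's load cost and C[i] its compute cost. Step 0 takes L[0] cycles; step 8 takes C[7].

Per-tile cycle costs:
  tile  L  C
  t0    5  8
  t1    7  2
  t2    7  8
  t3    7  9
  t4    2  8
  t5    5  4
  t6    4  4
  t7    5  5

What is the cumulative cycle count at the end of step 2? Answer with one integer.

end_cycle[2] = 20

[0] DMA t0→A (5c) ∥ CU idle ⇒ 5c, clock 5
[1] DMA t1→B (7c) ∥ CU A:t0 (8c) ⇒ 8c, clock 13
[2] DMA t2→A (7c) ∥ CU B:t1 (2c) ⇒ 7c, clock 20
[3] DMA t3→B (7c) ∥ CU A:t2 (8c) ⇒ 8c, clock 28
[4] DMA t4→A (2c) ∥ CU B:t3 (9c) ⇒ 9c, clock 37
[5] DMA t5→B (5c) ∥ CU A:t4 (8c) ⇒ 8c, clock 45
[6] DMA t6→A (4c) ∥ CU B:t5 (4c) ⇒ 4c, clock 49
[7] DMA t7→B (5c) ∥ CU A:t6 (4c) ⇒ 5c, clock 54
[8] DMA idle ∥ CU B:t7 (5c) ⇒ 5c, clock 59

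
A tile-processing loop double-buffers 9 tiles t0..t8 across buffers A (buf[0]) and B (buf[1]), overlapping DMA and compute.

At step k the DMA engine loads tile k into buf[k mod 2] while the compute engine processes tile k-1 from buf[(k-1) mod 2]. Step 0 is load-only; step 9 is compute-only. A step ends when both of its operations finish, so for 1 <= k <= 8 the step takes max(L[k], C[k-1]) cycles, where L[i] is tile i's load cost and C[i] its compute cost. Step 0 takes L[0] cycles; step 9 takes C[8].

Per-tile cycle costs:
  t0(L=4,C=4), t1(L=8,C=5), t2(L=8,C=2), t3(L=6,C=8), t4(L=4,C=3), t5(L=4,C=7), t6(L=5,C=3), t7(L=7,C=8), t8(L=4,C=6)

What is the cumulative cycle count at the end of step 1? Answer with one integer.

[0] DMA t0→A (4c) ∥ CU idle ⇒ 4c, clock 4
[1] DMA t1→B (8c) ∥ CU A:t0 (4c) ⇒ 8c, clock 12
[2] DMA t2→A (8c) ∥ CU B:t1 (5c) ⇒ 8c, clock 20
[3] DMA t3→B (6c) ∥ CU A:t2 (2c) ⇒ 6c, clock 26
[4] DMA t4→A (4c) ∥ CU B:t3 (8c) ⇒ 8c, clock 34
[5] DMA t5→B (4c) ∥ CU A:t4 (3c) ⇒ 4c, clock 38
[6] DMA t6→A (5c) ∥ CU B:t5 (7c) ⇒ 7c, clock 45
[7] DMA t7→B (7c) ∥ CU A:t6 (3c) ⇒ 7c, clock 52
[8] DMA t8→A (4c) ∥ CU B:t7 (8c) ⇒ 8c, clock 60
[9] DMA idle ∥ CU A:t8 (6c) ⇒ 6c, clock 66

end_cycle[1] = 12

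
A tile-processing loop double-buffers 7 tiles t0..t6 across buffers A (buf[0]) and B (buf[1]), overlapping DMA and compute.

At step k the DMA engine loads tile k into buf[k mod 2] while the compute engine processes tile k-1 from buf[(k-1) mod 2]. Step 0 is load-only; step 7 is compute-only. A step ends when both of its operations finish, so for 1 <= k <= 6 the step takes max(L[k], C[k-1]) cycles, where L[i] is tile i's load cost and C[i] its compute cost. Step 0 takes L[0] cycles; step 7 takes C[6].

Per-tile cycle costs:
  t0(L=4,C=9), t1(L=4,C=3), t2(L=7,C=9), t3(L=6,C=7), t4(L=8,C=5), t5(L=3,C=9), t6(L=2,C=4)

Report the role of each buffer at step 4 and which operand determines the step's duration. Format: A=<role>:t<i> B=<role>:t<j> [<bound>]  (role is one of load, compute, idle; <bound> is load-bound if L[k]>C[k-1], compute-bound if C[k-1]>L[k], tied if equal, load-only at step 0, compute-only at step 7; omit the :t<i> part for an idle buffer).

step 4: A=load:t4 B=compute:t3 [load-bound]

  0. 4=4c; end=4; A:t0 B:-
  1. max(4,9)=9c; end=13; A:t0 B:t1
  2. max(7,3)=7c; end=20; A:t2 B:t1
  3. max(6,9)=9c; end=29; A:t2 B:t3
  4. max(8,7)=8c; end=37; A:t4 B:t3
  5. max(3,5)=5c; end=42; A:t4 B:t5
  6. max(2,9)=9c; end=51; A:t6 B:t5
  7. 4=4c; end=55; A:t6 B:t5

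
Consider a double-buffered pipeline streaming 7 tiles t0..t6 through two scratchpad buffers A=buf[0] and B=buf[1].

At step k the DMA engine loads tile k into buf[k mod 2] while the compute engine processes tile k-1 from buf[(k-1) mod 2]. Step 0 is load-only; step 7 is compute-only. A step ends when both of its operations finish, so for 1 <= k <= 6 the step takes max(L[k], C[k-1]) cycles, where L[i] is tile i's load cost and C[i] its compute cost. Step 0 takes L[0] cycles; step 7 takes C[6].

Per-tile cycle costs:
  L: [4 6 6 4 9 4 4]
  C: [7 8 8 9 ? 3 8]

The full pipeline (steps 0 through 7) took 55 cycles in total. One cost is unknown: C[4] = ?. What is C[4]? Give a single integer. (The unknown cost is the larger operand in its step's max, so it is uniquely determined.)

step 0: dur = L[0]=4 = 4
step 1: dur = max(L[1]=6, C[0]=7) = 7
step 2: dur = max(L[2]=6, C[1]=8) = 8
step 3: dur = max(L[3]=4, C[2]=8) = 8
step 4: dur = max(L[4]=9, C[3]=9) = 9
step 5: dur = max(L[5]=4, C[4]=?) = C[4]  (unknown; binding)
step 6: dur = max(L[6]=4, C[5]=3) = 4
step 7: dur = C[6]=8 = 8
sum of known step durations = 48
dur[5] = total - known = 55 - 48 = 7
C[4] is the binding max in step 5, so C[4] = dur[5] = 7

C[4] = 7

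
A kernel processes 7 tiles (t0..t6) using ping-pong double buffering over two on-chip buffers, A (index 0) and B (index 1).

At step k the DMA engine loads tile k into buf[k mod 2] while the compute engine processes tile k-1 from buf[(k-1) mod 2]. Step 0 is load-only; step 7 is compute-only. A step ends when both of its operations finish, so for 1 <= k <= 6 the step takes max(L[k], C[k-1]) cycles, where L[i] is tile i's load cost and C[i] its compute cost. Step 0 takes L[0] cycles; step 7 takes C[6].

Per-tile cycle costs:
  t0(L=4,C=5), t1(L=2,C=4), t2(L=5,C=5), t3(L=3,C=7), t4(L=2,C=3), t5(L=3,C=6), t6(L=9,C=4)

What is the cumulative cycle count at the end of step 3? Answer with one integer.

end_cycle[3] = 19

step 0: L[0]=4 → dur=4, Σ=4 | A=load:t0 B=idle [load-only]
step 1: L[1]=2 C[0]=5 → dur=5, Σ=9 | A=compute:t0 B=load:t1 [compute-bound]
step 2: L[2]=5 C[1]=4 → dur=5, Σ=14 | A=load:t2 B=compute:t1 [load-bound]
step 3: L[3]=3 C[2]=5 → dur=5, Σ=19 | A=compute:t2 B=load:t3 [compute-bound]
step 4: L[4]=2 C[3]=7 → dur=7, Σ=26 | A=load:t4 B=compute:t3 [compute-bound]
step 5: L[5]=3 C[4]=3 → dur=3, Σ=29 | A=compute:t4 B=load:t5 [tied]
step 6: L[6]=9 C[5]=6 → dur=9, Σ=38 | A=load:t6 B=compute:t5 [load-bound]
step 7: C[6]=4 → dur=4, Σ=42 | A=compute:t6 B=idle [compute-only]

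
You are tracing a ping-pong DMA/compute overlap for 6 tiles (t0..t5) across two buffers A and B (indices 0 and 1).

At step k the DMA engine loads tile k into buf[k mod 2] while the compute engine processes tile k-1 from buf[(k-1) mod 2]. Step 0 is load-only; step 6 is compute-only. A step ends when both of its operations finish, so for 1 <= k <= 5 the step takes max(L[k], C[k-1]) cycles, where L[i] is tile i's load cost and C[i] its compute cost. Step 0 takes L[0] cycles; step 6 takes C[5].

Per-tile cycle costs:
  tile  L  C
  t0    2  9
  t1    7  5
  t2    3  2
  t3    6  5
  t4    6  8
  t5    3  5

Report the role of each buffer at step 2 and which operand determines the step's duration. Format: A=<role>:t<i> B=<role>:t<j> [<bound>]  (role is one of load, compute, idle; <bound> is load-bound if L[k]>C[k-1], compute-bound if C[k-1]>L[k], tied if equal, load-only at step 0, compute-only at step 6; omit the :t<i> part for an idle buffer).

k=0 load=t0/2c comp=- wait=2 total=2
k=1 load=t1/7c comp=t0/9c wait=9 total=11
k=2 load=t2/3c comp=t1/5c wait=5 total=16
k=3 load=t3/6c comp=t2/2c wait=6 total=22
k=4 load=t4/6c comp=t3/5c wait=6 total=28
k=5 load=t5/3c comp=t4/8c wait=8 total=36
k=6 load=- comp=t5/5c wait=5 total=41

step 2: A=load:t2 B=compute:t1 [compute-bound]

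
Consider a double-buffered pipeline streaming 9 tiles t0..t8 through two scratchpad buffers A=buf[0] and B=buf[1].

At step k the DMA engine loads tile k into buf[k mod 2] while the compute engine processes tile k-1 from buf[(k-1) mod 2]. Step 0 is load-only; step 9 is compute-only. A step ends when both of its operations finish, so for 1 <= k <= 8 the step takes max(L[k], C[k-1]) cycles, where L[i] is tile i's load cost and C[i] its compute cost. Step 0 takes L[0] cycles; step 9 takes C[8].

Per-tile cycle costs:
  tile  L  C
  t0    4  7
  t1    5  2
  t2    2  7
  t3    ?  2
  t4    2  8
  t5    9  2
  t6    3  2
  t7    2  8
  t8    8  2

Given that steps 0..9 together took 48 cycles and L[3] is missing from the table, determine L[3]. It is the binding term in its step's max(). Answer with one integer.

L[3] = 9

step 0 = dur = L[0]=4 = 4
step 1 = dur = max(L[1]=5, C[0]=7) = 7
step 2 = dur = max(L[2]=2, C[1]=2) = 2
step 3 = dur = max(L[3]=?, C[2]=7) = L[3]  (unknown; binding)
step 4 = dur = max(L[4]=2, C[3]=2) = 2
step 5 = dur = max(L[5]=9, C[4]=8) = 9
step 6 = dur = max(L[6]=3, C[5]=2) = 3
step 7 = dur = max(L[7]=2, C[6]=2) = 2
step 8 = dur = max(L[8]=8, C[7]=8) = 8
step 9 = dur = C[8]=2 = 2
sum of known step durations = 39
dur[3] = total - known = 48 - 39 = 9
L[3] is the binding max in step 3, so L[3] = dur[3] = 9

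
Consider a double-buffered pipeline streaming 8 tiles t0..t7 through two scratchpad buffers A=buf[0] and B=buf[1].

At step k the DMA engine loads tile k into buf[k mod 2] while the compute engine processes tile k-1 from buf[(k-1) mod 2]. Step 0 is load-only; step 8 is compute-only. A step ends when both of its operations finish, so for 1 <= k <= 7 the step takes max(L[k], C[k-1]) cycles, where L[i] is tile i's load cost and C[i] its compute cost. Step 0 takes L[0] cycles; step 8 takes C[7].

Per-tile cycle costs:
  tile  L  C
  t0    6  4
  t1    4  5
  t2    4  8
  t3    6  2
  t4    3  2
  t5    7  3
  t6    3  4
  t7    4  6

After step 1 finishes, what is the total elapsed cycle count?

step 0: L[0]=6 → dur=6, Σ=6 | A=load:t0 B=idle [load-only]
step 1: L[1]=4 C[0]=4 → dur=4, Σ=10 | A=compute:t0 B=load:t1 [tied]
step 2: L[2]=4 C[1]=5 → dur=5, Σ=15 | A=load:t2 B=compute:t1 [compute-bound]
step 3: L[3]=6 C[2]=8 → dur=8, Σ=23 | A=compute:t2 B=load:t3 [compute-bound]
step 4: L[4]=3 C[3]=2 → dur=3, Σ=26 | A=load:t4 B=compute:t3 [load-bound]
step 5: L[5]=7 C[4]=2 → dur=7, Σ=33 | A=compute:t4 B=load:t5 [load-bound]
step 6: L[6]=3 C[5]=3 → dur=3, Σ=36 | A=load:t6 B=compute:t5 [tied]
step 7: L[7]=4 C[6]=4 → dur=4, Σ=40 | A=compute:t6 B=load:t7 [tied]
step 8: C[7]=6 → dur=6, Σ=46 | A=idle B=compute:t7 [compute-only]

end_cycle[1] = 10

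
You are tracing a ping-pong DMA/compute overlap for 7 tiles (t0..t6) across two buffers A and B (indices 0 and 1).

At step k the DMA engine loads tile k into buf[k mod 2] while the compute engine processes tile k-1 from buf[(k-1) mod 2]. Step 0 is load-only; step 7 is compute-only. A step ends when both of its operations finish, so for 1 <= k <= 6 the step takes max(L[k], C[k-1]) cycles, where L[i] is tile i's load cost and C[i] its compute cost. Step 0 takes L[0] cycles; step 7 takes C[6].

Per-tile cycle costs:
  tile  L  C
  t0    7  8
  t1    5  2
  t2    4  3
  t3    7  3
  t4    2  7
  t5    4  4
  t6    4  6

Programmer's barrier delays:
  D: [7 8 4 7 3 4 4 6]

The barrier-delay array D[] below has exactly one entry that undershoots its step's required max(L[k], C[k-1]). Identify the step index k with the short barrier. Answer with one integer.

[0] required=L[0]=7=7 vs D=7 ok
[1] required=max(L[1]=5,C[0]=8)=8 vs D=8 ok
[2] required=max(L[2]=4,C[1]=2)=4 vs D=4 ok
[3] required=max(L[3]=7,C[2]=3)=7 vs D=7 ok
[4] required=max(L[4]=2,C[3]=3)=3 vs D=3 ok
[5] required=max(L[5]=4,C[4]=7)=7 vs D=4 SHORT
[6] required=max(L[6]=4,C[5]=4)=4 vs D=4 ok
[7] required=C[6]=6=6 vs D=6 ok

hazard at step 5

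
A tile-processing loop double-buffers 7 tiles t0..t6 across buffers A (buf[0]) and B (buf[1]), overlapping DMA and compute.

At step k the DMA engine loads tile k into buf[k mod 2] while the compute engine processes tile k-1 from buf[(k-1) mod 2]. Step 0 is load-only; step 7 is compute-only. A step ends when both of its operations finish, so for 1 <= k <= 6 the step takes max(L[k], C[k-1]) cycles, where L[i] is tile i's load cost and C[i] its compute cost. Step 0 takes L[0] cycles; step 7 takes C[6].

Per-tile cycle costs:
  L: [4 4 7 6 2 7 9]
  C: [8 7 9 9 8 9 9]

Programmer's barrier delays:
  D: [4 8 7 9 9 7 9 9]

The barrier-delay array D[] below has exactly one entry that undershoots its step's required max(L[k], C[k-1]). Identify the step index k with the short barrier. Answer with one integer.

hazard at step 5

step 0: need L[0]=4 = 4; D[0]=4 ok
step 1: need max(L[1]=4,C[0]=8) = 8; D[1]=8 ok
step 2: need max(L[2]=7,C[1]=7) = 7; D[2]=7 ok
step 3: need max(L[3]=6,C[2]=9) = 9; D[3]=9 ok
step 4: need max(L[4]=2,C[3]=9) = 9; D[4]=9 ok
step 5: need max(L[5]=7,C[4]=8) = 8; D[5]=7 SHORT
step 6: need max(L[6]=9,C[5]=9) = 9; D[6]=9 ok
step 7: need C[6]=9 = 9; D[7]=9 ok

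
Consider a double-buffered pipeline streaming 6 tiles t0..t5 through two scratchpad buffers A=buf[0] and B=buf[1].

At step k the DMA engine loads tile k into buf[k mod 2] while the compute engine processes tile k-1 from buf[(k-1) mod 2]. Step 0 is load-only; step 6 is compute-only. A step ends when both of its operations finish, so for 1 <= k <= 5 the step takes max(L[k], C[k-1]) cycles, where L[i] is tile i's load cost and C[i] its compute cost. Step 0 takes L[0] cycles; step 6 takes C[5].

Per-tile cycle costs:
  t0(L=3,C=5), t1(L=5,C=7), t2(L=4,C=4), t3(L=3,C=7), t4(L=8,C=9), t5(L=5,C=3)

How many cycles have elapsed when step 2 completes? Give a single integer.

end_cycle[2] = 15

  0. 3=3c; end=3; A:t0 B:-
  1. max(5,5)=5c; end=8; A:t0 B:t1
  2. max(4,7)=7c; end=15; A:t2 B:t1
  3. max(3,4)=4c; end=19; A:t2 B:t3
  4. max(8,7)=8c; end=27; A:t4 B:t3
  5. max(5,9)=9c; end=36; A:t4 B:t5
  6. 3=3c; end=39; A:t4 B:t5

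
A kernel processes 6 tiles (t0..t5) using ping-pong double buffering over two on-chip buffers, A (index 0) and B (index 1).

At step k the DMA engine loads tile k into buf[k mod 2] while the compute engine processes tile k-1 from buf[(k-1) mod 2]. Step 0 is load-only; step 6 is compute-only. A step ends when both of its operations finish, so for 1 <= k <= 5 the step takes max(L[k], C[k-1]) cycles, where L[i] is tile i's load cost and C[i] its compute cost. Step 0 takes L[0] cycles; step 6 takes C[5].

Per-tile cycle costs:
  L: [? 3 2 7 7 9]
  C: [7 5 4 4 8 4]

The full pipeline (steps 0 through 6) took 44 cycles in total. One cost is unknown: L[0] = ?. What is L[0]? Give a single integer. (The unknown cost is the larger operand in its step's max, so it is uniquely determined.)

L[0] = 5

step 0: dur = L[0]=? = L[0]  (unknown; binding)
step 1: dur = max(L[1]=3, C[0]=7) = 7
step 2: dur = max(L[2]=2, C[1]=5) = 5
step 3: dur = max(L[3]=7, C[2]=4) = 7
step 4: dur = max(L[4]=7, C[3]=4) = 7
step 5: dur = max(L[5]=9, C[4]=8) = 9
step 6: dur = C[5]=4 = 4
sum of known step durations = 39
dur[0] = total - known = 44 - 39 = 5
L[0] is the binding max in step 0, so L[0] = dur[0] = 5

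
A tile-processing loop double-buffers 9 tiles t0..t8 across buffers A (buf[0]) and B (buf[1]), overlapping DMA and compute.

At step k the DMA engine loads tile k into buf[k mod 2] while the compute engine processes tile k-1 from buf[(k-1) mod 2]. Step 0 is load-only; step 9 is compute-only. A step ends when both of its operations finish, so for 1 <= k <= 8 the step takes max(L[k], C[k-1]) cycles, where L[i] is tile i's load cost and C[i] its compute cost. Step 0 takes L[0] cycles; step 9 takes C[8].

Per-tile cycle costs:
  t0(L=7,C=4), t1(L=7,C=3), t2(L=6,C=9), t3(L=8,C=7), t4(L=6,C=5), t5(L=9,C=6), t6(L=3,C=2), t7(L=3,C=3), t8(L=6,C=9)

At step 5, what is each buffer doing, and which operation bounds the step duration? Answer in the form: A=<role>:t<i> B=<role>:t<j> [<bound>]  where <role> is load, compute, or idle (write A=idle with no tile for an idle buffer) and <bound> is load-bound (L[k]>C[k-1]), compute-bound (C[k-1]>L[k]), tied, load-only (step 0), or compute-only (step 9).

[0] DMA t0→A (7c) ∥ CU idle ⇒ 7c, clock 7
[1] DMA t1→B (7c) ∥ CU A:t0 (4c) ⇒ 7c, clock 14
[2] DMA t2→A (6c) ∥ CU B:t1 (3c) ⇒ 6c, clock 20
[3] DMA t3→B (8c) ∥ CU A:t2 (9c) ⇒ 9c, clock 29
[4] DMA t4→A (6c) ∥ CU B:t3 (7c) ⇒ 7c, clock 36
[5] DMA t5→B (9c) ∥ CU A:t4 (5c) ⇒ 9c, clock 45
[6] DMA t6→A (3c) ∥ CU B:t5 (6c) ⇒ 6c, clock 51
[7] DMA t7→B (3c) ∥ CU A:t6 (2c) ⇒ 3c, clock 54
[8] DMA t8→A (6c) ∥ CU B:t7 (3c) ⇒ 6c, clock 60
[9] DMA idle ∥ CU A:t8 (9c) ⇒ 9c, clock 69

step 5: A=compute:t4 B=load:t5 [load-bound]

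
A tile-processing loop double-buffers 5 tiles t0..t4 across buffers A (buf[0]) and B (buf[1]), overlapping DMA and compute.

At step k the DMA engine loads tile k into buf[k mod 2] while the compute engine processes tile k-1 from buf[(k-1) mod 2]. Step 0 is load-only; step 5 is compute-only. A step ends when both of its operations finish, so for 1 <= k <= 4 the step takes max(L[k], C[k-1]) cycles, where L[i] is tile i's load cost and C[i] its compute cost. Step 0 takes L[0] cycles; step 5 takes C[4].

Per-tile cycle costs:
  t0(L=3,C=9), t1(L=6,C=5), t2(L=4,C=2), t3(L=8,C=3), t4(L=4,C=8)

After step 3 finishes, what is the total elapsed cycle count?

end_cycle[3] = 25

[0] DMA t0→A (3c) ∥ CU idle ⇒ 3c, clock 3
[1] DMA t1→B (6c) ∥ CU A:t0 (9c) ⇒ 9c, clock 12
[2] DMA t2→A (4c) ∥ CU B:t1 (5c) ⇒ 5c, clock 17
[3] DMA t3→B (8c) ∥ CU A:t2 (2c) ⇒ 8c, clock 25
[4] DMA t4→A (4c) ∥ CU B:t3 (3c) ⇒ 4c, clock 29
[5] DMA idle ∥ CU A:t4 (8c) ⇒ 8c, clock 37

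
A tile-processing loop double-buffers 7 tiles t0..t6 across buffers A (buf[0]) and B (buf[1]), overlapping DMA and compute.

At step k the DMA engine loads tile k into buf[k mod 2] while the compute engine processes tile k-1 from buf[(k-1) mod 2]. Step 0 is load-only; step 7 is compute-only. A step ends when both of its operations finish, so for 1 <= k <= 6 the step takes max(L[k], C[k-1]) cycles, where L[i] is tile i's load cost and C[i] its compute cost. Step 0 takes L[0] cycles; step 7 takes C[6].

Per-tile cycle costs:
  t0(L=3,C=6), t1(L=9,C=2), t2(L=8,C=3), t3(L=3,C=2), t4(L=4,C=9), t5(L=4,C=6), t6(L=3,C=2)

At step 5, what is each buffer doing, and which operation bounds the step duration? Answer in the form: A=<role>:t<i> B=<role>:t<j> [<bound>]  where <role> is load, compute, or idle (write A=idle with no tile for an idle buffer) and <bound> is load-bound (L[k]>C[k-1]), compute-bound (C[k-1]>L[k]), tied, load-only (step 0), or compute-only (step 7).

k=0 load=t0/3c comp=- wait=3 total=3
k=1 load=t1/9c comp=t0/6c wait=9 total=12
k=2 load=t2/8c comp=t1/2c wait=8 total=20
k=3 load=t3/3c comp=t2/3c wait=3 total=23
k=4 load=t4/4c comp=t3/2c wait=4 total=27
k=5 load=t5/4c comp=t4/9c wait=9 total=36
k=6 load=t6/3c comp=t5/6c wait=6 total=42
k=7 load=- comp=t6/2c wait=2 total=44

step 5: A=compute:t4 B=load:t5 [compute-bound]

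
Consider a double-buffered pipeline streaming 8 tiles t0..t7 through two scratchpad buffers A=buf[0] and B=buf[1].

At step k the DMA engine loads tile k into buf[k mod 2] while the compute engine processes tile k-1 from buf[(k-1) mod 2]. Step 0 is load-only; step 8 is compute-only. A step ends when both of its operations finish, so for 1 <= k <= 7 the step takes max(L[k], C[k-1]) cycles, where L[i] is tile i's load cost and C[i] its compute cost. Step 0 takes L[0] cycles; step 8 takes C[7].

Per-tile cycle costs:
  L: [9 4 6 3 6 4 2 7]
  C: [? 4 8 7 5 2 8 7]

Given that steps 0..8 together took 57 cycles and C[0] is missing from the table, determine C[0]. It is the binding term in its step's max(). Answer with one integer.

C[0] = 5

step 0: dur = L[0]=9 = 9
step 1: dur = max(L[1]=4, C[0]=?) = C[0]  (unknown; binding)
step 2: dur = max(L[2]=6, C[1]=4) = 6
step 3: dur = max(L[3]=3, C[2]=8) = 8
step 4: dur = max(L[4]=6, C[3]=7) = 7
step 5: dur = max(L[5]=4, C[4]=5) = 5
step 6: dur = max(L[6]=2, C[5]=2) = 2
step 7: dur = max(L[7]=7, C[6]=8) = 8
step 8: dur = C[7]=7 = 7
sum of known step durations = 52
dur[1] = total - known = 57 - 52 = 5
C[0] is the binding max in step 1, so C[0] = dur[1] = 5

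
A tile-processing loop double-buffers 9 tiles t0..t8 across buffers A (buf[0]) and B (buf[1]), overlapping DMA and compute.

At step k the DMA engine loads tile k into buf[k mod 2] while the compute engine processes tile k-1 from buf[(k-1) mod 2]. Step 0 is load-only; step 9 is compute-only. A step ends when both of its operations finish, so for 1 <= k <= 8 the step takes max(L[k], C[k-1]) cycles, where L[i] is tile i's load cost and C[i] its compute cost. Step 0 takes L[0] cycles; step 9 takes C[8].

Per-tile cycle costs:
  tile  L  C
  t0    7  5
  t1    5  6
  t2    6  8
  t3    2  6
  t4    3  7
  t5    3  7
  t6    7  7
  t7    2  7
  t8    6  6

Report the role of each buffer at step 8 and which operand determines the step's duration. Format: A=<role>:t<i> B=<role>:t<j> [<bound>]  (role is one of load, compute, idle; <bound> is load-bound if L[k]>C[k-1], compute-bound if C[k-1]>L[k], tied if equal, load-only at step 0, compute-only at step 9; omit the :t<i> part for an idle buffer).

k=0 load=t0/7c comp=- wait=7 total=7
k=1 load=t1/5c comp=t0/5c wait=5 total=12
k=2 load=t2/6c comp=t1/6c wait=6 total=18
k=3 load=t3/2c comp=t2/8c wait=8 total=26
k=4 load=t4/3c comp=t3/6c wait=6 total=32
k=5 load=t5/3c comp=t4/7c wait=7 total=39
k=6 load=t6/7c comp=t5/7c wait=7 total=46
k=7 load=t7/2c comp=t6/7c wait=7 total=53
k=8 load=t8/6c comp=t7/7c wait=7 total=60
k=9 load=- comp=t8/6c wait=6 total=66

step 8: A=load:t8 B=compute:t7 [compute-bound]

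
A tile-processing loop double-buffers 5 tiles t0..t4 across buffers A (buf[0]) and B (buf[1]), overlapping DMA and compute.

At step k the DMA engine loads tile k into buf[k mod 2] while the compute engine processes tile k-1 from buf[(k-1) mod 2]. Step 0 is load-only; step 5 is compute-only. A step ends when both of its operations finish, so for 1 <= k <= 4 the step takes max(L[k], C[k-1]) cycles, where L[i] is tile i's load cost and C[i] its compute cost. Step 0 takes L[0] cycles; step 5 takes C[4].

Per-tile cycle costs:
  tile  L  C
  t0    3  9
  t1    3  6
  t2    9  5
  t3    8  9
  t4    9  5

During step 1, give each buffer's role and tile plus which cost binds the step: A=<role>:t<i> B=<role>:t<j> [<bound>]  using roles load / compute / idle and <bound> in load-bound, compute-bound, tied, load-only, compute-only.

step 1: A=compute:t0 B=load:t1 [compute-bound]

[0] DMA t0→A (3c) ∥ CU idle ⇒ 3c, clock 3
[1] DMA t1→B (3c) ∥ CU A:t0 (9c) ⇒ 9c, clock 12
[2] DMA t2→A (9c) ∥ CU B:t1 (6c) ⇒ 9c, clock 21
[3] DMA t3→B (8c) ∥ CU A:t2 (5c) ⇒ 8c, clock 29
[4] DMA t4→A (9c) ∥ CU B:t3 (9c) ⇒ 9c, clock 38
[5] DMA idle ∥ CU A:t4 (5c) ⇒ 5c, clock 43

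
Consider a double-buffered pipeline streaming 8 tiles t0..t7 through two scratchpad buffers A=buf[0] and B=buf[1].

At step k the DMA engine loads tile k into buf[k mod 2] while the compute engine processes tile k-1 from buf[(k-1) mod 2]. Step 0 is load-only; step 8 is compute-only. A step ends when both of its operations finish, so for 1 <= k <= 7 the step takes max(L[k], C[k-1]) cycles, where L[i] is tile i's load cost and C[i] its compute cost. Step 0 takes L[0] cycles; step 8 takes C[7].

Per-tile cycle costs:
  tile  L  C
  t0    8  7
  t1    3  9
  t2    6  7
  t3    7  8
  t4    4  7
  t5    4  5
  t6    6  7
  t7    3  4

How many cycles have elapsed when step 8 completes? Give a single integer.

  0. 8=8c; end=8; A:t0 B:-
  1. max(3,7)=7c; end=15; A:t0 B:t1
  2. max(6,9)=9c; end=24; A:t2 B:t1
  3. max(7,7)=7c; end=31; A:t2 B:t3
  4. max(4,8)=8c; end=39; A:t4 B:t3
  5. max(4,7)=7c; end=46; A:t4 B:t5
  6. max(6,5)=6c; end=52; A:t6 B:t5
  7. max(3,7)=7c; end=59; A:t6 B:t7
  8. 4=4c; end=63; A:t6 B:t7

end_cycle[8] = 63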